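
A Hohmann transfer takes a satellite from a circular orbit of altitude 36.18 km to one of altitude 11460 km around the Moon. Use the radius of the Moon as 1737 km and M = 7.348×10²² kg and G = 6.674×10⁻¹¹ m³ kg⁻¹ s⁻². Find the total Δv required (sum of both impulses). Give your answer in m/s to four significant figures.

μ = GM = 6.674×10⁻¹¹ × 7.348×10²² = 4.904×10¹² m³/s².
r₁ = 1737 + 36.18 = 1773.2 km = 1.7732×10⁶ m.
r₂ = 1737 + 11460 = 13197 km = 1.3197×10⁷ m.
Transfer ellipse a_t = (r₁ + r₂)/2 = 7.485×10⁶ m.
At r₁: circular v_c1 = √(μ/r₁) = 1663 m/s; transfer-perilune v_p = √[μ(2/r₁ − 1/a_t)] = 2208 m/s.
Δv₁ = v_p − v_c1 = 545.2 m/s.
At r₂: circular v_c2 = √(μ/r₂) = 609.6 m/s; transfer-apolune v_a = √[μ(2/r₂ − 1/a_t)] = 296.7 m/s.
Δv₂ = v_c2 − v_a = 312.9 m/s.
Total Δv = Δv₁ + Δv₂ = 858.1 m/s.

Δv_total ≈ 858.1 m/s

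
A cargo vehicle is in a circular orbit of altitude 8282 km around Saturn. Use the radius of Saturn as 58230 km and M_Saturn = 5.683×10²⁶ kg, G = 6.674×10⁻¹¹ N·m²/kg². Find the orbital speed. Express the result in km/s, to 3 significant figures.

μ = GM = 6.674×10⁻¹¹ × 5.683×10²⁶ = 3.793×10¹⁶ m³/s².
r = 58230 + 8282 = 66512 km = 6.6512×10⁷ m.
For a circular orbit v = √(μ/r) = √(3.793×10¹⁶ / 6.651×10⁷) = √(5.702×10⁸) = 23880 m/s.
That is 23.88 km/s.

v ≈ 23.9 km/s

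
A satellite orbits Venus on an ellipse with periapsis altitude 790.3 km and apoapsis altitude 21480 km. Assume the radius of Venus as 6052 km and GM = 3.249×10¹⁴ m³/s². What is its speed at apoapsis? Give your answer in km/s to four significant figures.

r_p = 6052 + 790.3 = 6842.3 km = 6.8423×10⁶ m.
r_a = 6052 + 21480 = 27532 km = 2.7532×10⁷ m.
Semi-major axis a = (r_p + r_a)/2 = 17187 km = 1.719×10⁷ m.
Vis-viva: v² = μ(2/r − 1/a) = 3.249×10¹⁴ × (7.264×10⁻⁸ − 5.818×10⁻⁸) = 4.698×10⁶ m²/s².
v = 2167 m/s = 2.167 km/s.

v ≈ 2.167 km/s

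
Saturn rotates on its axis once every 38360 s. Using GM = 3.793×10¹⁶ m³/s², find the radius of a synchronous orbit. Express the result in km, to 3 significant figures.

r_sync ≈ 1.12×10⁵ km

A synchronous orbit has period T, so by Kepler's third law a = (μT²/4π²)^(1/3).
μT²/4π² = 3.793×10¹⁶ × (3.836×10⁴)² / 39.48 = 1.414×10²⁴ m³.
a = 1.122×10⁸ m = 1.1223×10⁵ km.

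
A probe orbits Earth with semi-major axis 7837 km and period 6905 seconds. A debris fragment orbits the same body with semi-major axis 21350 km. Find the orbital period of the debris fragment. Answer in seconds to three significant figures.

T₂ ≈ 31000 seconds

Kepler's third law: T² ∝ a³, so T₂ = T₁ (a₂/a₁)^(3/2).
a₂/a₁ = 2.724, (a₂/a₁)^(3/2) = 4.496.
T₂ = 6905 × 4.496 = 31050 seconds.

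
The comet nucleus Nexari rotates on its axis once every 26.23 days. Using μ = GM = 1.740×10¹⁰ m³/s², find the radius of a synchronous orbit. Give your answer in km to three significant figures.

T = 26.23 days = 2.266×10⁶ s.
A synchronous orbit has period T, so by Kepler's third law a = (μT²/4π²)^(1/3).
μT²/4π² = 1.740×10¹⁰ × (2.266×10⁶)² / 39.48 = 2.264×10²¹ m³.
a = 1.313×10⁷ m = 13130 km.

r_sync ≈ 13100 km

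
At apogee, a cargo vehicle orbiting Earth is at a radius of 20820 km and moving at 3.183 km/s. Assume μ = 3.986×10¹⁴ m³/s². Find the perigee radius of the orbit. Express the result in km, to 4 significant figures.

r_a = 2.082×10⁷ m.
Specific energy ε = v²/2 − μ/r = -1.408×10⁷ J/kg, so a = −μ/(2ε) = 1.416×10⁷ m.
The apsides satisfy r_p + r_a = 2a, so the perigee radius is 2a − r_a = 7.491×10⁶ m = 7491.0 km.

perigee radius ≈ 7491 km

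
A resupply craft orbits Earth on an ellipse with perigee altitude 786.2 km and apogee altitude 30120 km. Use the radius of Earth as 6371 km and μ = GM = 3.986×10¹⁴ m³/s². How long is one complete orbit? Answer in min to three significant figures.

T ≈ 535 min

r_p = 6371 + 786.2 = 7157.2 km = 7.1572×10⁶ m.
r_a = 6371 + 30120 = 36491 km = 3.6491×10⁷ m.
Semi-major axis a = (r_p + r_a)/2 = (7157.2 + 36491)/2 = 21824 km = 2.182×10⁷ m.
By Kepler's third law T = 2π√(a³/μ) = 2π × 5.107×10³ = 3.209×10⁴ s.
= 534.8 min.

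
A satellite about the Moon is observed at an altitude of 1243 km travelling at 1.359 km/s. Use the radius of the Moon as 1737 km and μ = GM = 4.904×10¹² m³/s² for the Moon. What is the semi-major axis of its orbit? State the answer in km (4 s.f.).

r = 1737 + 1243 = 2980.0 km = 2.980×10⁶ m.
Vis-viva rearranged: 1/a = 2/r − v²/μ = 6.711×10⁻⁷ − 3.766×10⁻⁷ = 2.945×10⁻⁷ m⁻¹.
a = 3.395×10⁶ m = 3395.2 km.

a ≈ 3395 km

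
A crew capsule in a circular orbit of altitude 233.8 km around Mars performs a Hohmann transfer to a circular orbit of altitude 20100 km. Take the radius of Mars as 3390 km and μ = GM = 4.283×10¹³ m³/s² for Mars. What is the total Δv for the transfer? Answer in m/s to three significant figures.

Δv_total ≈ 1740 m/s

r₁ = 3390 + 233.8 = 3623.8 km = 3.6238×10⁶ m.
r₂ = 3390 + 20100 = 23490 km = 2.3490×10⁷ m.
Transfer ellipse a_t = (r₁ + r₂)/2 = 1.356×10⁷ m.
At r₁: circular v_c1 = √(μ/r₁) = 3438 m/s; transfer-periapsis v_p = √[μ(2/r₁ − 1/a_t)] = 4525 m/s.
Δv₁ = v_p − v_c1 = 1087 m/s.
At r₂: circular v_c2 = √(μ/r₂) = 1350 m/s; transfer-apoapsis v_a = √[μ(2/r₂ − 1/a_t)] = 698.1 m/s.
Δv₂ = v_c2 − v_a = 652.2 m/s.
Total Δv = Δv₁ + Δv₂ = 1740 m/s.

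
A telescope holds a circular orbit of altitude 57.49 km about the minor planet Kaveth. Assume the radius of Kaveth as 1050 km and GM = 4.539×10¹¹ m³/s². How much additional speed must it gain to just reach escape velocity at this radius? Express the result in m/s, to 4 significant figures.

r = 1050 + 57.49 = 1107.5 km = 1.1075×10⁶ m.
Circular speed v_c = √(μ/r) = 640.2 m/s.
Escape speed v_esc = √(2μ/r) = √2 × v_c = 905.4 m/s.
Δv = v_esc − v_c = 265.2 m/s.

Δv ≈ 265.2 m/s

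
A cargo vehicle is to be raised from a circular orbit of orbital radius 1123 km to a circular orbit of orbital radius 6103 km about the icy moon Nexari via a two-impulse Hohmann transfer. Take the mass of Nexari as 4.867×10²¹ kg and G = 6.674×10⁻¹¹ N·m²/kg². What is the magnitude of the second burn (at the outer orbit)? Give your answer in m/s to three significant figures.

μ = GM = 6.674×10⁻¹¹ × 4.867×10²¹ = 3.248×10¹¹ m³/s².
r₁ = 1123 km = 1.123×10⁶ m.
r₂ = 6103 km = 6.103×10⁶ m.
Transfer ellipse a_t = (r₁ + r₂)/2 = 3.613×10⁶ m.
At r₁: circular v_c1 = √(μ/r₁) = 537.8 m/s; transfer-periapsis v_p = √[μ(2/r₁ − 1/a_t)] = 699.0 m/s.
At r₂: circular v_c2 = √(μ/r₂) = 230.7 m/s; transfer-apoapsis v_a = √[μ(2/r₂ − 1/a_t)] = 128.6 m/s.
Δv₂ = v_c2 − v_a = 102.1 m/s.

Δv ≈ 102 m/s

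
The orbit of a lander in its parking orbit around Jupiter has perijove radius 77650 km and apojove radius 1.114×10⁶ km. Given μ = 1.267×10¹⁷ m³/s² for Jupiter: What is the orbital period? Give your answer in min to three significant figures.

T ≈ 4280 min

Semi-major axis a = (r_p + r_a)/2 = (77650 + 1.1140×10⁶)/2 = 5.9582×10⁵ km = 5.958×10⁸ m.
By Kepler's third law T = 2π√(a³/μ) = 2π × 4.086×10⁴ = 2.567×10⁵ s.
= 4279 min.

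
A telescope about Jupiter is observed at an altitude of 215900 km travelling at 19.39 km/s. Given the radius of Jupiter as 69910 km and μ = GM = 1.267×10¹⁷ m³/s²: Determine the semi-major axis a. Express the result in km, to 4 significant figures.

r = 69910 + 215900 = 2.8581×10⁵ km = 2.858×10⁸ m.
Vis-viva rearranged: 1/a = 2/r − v²/μ = 6.998×10⁻⁹ − 2.967×10⁻⁹ = 4.030×10⁻⁹ m⁻¹.
a = 2.481×10⁸ m = 2.4812×10⁵ km.

a ≈ 2.481×10⁵ km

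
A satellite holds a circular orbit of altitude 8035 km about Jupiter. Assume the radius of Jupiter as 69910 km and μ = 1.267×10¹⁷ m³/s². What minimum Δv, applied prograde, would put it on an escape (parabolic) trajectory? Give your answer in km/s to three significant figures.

r = 69910 + 8035 = 77945 km = 7.7945×10⁷ m.
Circular speed v_c = √(μ/r) = 40320 m/s.
Escape speed v_esc = √(2μ/r) = √2 × v_c = 57020 m/s.
Δv = v_esc − v_c = 16700 m/s = 16.70 km/s.

Δv ≈ 16.7 km/s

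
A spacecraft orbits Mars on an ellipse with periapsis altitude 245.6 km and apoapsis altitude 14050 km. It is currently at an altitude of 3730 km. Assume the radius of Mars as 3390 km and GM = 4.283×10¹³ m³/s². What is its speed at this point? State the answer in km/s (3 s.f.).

r_p = 3390 + 245.6 = 3635.6 km = 3.6356×10⁶ m.
r_a = 3390 + 14050 = 17440 km = 1.7440×10⁷ m.
r = 3390 + 3730 = 7120.0 km = 7.120×10⁶ m.
Semi-major axis a = (r_p + r_a)/2 = 10538 km = 1.054×10⁷ m.
Vis-viva: v² = μ(2/r − 1/a) = 4.283×10¹³ × (2.809×10⁻⁷ − 9.490×10⁻⁸) = 7.966×10⁶ m²/s².
v = 2822 m/s = 2.822 km/s.

v ≈ 2.82 km/s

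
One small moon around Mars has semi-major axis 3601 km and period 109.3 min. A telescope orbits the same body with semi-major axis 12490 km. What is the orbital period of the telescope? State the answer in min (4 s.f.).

T₂ ≈ 706.0 min

Kepler's third law: T² ∝ a³, so T₂ = T₁ (a₂/a₁)^(3/2).
a₂/a₁ = 3.468, (a₂/a₁)^(3/2) = 6.460.
T₂ = 109.3 × 6.460 = 706.0 min.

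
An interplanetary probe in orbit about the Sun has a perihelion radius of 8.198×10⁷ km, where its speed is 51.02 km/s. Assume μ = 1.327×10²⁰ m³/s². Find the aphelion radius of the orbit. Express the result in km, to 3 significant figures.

r_p = 8.198×10¹⁰ m.
Specific energy ε = v²/2 − μ/r = -3.172×10⁸ J/kg, so a = −μ/(2ε) = 2.092×10¹¹ m.
The apsides satisfy r_p + r_a = 2a, so the aphelion radius is 2a − r_p = 3.364×10¹¹ m = 3.3641×10⁸ km.

aphelion radius ≈ 3.36×10⁸ km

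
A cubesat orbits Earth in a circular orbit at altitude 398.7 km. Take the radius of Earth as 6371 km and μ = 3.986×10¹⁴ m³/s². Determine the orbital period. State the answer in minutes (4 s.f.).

T ≈ 92.39 minutes

r = 6371 + 398.7 = 6769.7 km = 6.7697×10⁶ m.
Kepler's third law: T = 2π√(r³/μ) = 2π√((6.770×10⁶)³ / 3.986×10¹⁴).
r³/μ = 7.783×10⁵ s², so T = 2π × 8.822×10² = 5.543×10³ s.
Converting: 5.543×10³ s ÷ 60.00 = 92.39 minutes.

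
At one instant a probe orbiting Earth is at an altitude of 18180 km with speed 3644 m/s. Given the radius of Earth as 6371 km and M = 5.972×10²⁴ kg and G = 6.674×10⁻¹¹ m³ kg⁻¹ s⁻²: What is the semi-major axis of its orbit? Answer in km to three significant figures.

μ = GM = 6.674×10⁻¹¹ × 5.972×10²⁴ = 3.986×10¹⁴ m³/s².
r = 6371 + 18180 = 24551 km = 2.455×10⁷ m.
Vis-viva rearranged: 1/a = 2/r − v²/μ = 8.146×10⁻⁸ − 3.332×10⁻⁸ = 4.815×10⁻⁸ m⁻¹.
a = 2.077×10⁷ m = 20770 km.

a ≈ 20800 km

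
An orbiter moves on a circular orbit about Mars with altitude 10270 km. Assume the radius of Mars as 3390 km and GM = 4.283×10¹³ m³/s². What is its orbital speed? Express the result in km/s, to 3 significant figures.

r = 3390 + 10270 = 13660 km = 1.3660×10⁷ m.
For a circular orbit v = √(μ/r) = √(4.283×10¹³ / 1.366×10⁷) = √(3.135×10⁶) = 1771 m/s.
That is 1.771 km/s.

v ≈ 1.77 km/s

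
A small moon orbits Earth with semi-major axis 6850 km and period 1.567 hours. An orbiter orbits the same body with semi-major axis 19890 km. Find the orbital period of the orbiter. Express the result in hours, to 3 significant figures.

Kepler's third law: T² ∝ a³, so T₂ = T₁ (a₂/a₁)^(3/2).
a₂/a₁ = 2.904, (a₂/a₁)^(3/2) = 4.948.
T₂ = 1.567 × 4.948 = 7.753 hours.

T₂ ≈ 7.75 hours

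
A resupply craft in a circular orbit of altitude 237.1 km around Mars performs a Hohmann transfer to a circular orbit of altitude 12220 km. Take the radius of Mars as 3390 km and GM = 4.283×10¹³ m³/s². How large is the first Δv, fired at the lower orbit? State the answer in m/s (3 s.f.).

Δv ≈ 941 m/s

r₁ = 3390 + 237.1 = 3627.1 km = 3.6271×10⁶ m.
r₂ = 3390 + 12220 = 15610 km = 1.5610×10⁷ m.
Transfer ellipse a_t = (r₁ + r₂)/2 = 9.619×10⁶ m.
At r₁: circular v_c1 = √(μ/r₁) = 3436 m/s; transfer-periapsis v_p = √[μ(2/r₁ − 1/a_t)] = 4378 m/s.
Δv₁ = v_p − v_c1 = 941.3 m/s.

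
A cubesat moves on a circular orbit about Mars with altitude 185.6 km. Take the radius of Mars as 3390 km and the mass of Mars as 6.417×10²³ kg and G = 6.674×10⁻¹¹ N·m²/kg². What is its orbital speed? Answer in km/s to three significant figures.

μ = GM = 6.674×10⁻¹¹ × 6.417×10²³ = 4.283×10¹³ m³/s².
r = 3390 + 185.6 = 3575.6 km = 3.5756×10⁶ m.
For a circular orbit v = √(μ/r) = √(4.283×10¹³ / 3.576×10⁶) = √(1.198×10⁷) = 3461 m/s.
That is 3.461 km/s.

v ≈ 3.46 km/s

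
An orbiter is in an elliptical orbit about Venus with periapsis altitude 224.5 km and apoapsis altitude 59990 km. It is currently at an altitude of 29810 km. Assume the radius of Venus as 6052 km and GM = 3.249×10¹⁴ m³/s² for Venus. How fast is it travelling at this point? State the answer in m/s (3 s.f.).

v ≈ 3020 m/s

r_p = 6052 + 224.5 = 6276.5 km = 6.2765×10⁶ m.
r_a = 6052 + 59990 = 66042 km = 6.6042×10⁷ m.
r = 6052 + 29810 = 35862 km = 3.586×10⁷ m.
Semi-major axis a = (r_p + r_a)/2 = 36159 km = 3.616×10⁷ m.
Vis-viva: v² = μ(2/r − 1/a) = 3.249×10¹⁴ × (5.577×10⁻⁸ − 2.766×10⁻⁸) = 9.134×10⁶ m²/s².
v = 3022 m/s.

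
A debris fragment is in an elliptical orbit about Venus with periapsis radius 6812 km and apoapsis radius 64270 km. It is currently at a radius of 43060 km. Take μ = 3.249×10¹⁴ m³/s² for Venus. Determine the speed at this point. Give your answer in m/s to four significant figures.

Semi-major axis a = (r_p + r_a)/2 = 35541 km = 3.554×10⁷ m.
Vis-viva: v² = μ(2/r − 1/a) = 3.249×10¹⁴ × (4.645×10⁻⁸ − 2.814×10⁻⁸) = 5.949×10⁶ m²/s².
v = 2439 m/s.

v ≈ 2439 m/s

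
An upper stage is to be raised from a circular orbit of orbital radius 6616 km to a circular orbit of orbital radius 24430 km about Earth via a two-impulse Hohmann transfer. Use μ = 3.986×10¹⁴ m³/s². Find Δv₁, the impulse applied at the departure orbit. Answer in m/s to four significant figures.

Δv ≈ 1975 m/s

r₁ = 6616 km = 6.616×10⁶ m.
r₂ = 24430 km = 2.443×10⁷ m.
Transfer ellipse a_t = (r₁ + r₂)/2 = 1.552×10⁷ m.
At r₁: circular v_c1 = √(μ/r₁) = 7762 m/s; transfer-perigee v_p = √[μ(2/r₁ − 1/a_t)] = 9737 m/s.
Δv₁ = v_p − v_c1 = 1975 m/s.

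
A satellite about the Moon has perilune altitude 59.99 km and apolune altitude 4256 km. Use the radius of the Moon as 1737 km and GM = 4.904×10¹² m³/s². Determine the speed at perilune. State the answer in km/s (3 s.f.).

v ≈ 2.05 km/s

r_p = 1737 + 59.99 = 1797.0 km = 1.7970×10⁶ m.
r_a = 1737 + 4256 = 5993.0 km = 5.9930×10⁶ m.
Semi-major axis a = (r_p + r_a)/2 = 3895.0 km = 3.895×10⁶ m.
Vis-viva: v² = μ(2/r − 1/a) = 4.904×10¹² × (1.113×10⁻⁶ − 2.567×10⁻⁷) = 4.199×10⁶ m²/s².
v = 2049 m/s = 2.049 km/s.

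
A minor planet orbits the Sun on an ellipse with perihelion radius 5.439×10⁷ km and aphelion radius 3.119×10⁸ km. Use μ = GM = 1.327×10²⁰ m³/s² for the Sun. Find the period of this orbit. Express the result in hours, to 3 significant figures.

Semi-major axis a = (r_p + r_a)/2 = (5.4390×10⁷ + 3.1190×10⁸)/2 = 1.8314×10⁸ km = 1.831×10¹¹ m.
By Kepler's third law T = 2π√(a³/μ) = 2π × 6.804×10⁶ = 4.275×10⁷ s.
= 11880 hours.

T ≈ 11900 hours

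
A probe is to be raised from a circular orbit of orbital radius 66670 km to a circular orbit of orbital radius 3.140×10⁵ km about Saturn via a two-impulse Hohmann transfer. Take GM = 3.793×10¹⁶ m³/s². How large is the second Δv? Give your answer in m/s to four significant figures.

r₁ = 66670 km = 6.667×10⁷ m.
r₂ = 3.140×10⁵ km = 3.140×10⁸ m.
Transfer ellipse a_t = (r₁ + r₂)/2 = 1.903×10⁸ m.
At r₁: circular v_c1 = √(μ/r₁) = 23850 m/s; transfer-perikrone v_p = √[μ(2/r₁ − 1/a_t)] = 30640 m/s.
At r₂: circular v_c2 = √(μ/r₂) = 10990 m/s; transfer-apokrone v_a = √[μ(2/r₂ − 1/a_t)] = 6505 m/s.
Δv₂ = v_c2 − v_a = 4486 m/s.

Δv ≈ 4486 m/s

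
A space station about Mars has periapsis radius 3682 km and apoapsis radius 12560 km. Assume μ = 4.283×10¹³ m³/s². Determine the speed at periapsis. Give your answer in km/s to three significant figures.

v ≈ 4.24 km/s

Semi-major axis a = (r_p + r_a)/2 = 8121.0 km = 8.121×10⁶ m.
Vis-viva: v² = μ(2/r − 1/a) = 4.283×10¹³ × (5.432×10⁻⁷ − 1.231×10⁻⁷) = 1.799×10⁷ m²/s².
v = 4242 m/s = 4.242 km/s.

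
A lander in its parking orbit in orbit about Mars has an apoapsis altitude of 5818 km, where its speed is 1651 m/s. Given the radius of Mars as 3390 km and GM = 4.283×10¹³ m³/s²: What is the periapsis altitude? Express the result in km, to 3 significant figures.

r_a = 3390 + 5818 = 9208.0 km = 9.208×10⁶ m.
Specific energy ε = v²/2 − μ/r = -3.288×10⁶ J/kg, so a = −μ/(2ε) = 6.512×10⁶ m.
The apsides satisfy r_p + r_a = 2a, so the periapsis radius is 2a − r_a = 3.816×10⁶ m = 3816.2 km.
Periapsis altitude = 3816.2 − 3390 = 426.22 km.

periapsis altitude ≈ 426 km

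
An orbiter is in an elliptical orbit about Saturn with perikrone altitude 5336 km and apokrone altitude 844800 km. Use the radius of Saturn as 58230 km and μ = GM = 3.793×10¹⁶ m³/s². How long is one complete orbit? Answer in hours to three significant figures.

T ≈ 95.2 hours

r_p = 58230 + 5336 = 63566 km = 6.3566×10⁷ m.
r_a = 58230 + 844800 = 903030 km = 9.0303×10⁸ m.
Semi-major axis a = (r_p + r_a)/2 = (63566 + 9.0303×10⁵)/2 = 4.8330×10⁵ km = 4.833×10⁸ m.
By Kepler's third law T = 2π√(a³/μ) = 2π × 5.455×10⁴ = 3.428×10⁵ s.
= 95.22 hours.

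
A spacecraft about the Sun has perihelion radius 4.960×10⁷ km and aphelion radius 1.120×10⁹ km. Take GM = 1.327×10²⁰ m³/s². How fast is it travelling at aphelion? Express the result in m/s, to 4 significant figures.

Semi-major axis a = (r_p + r_a)/2 = 5.8480×10⁸ km = 5.848×10¹¹ m.
Vis-viva: v² = μ(2/r − 1/a) = 1.327×10²⁰ × (1.786×10⁻¹² − 1.710×10⁻¹²) = 1.005×10⁷ m²/s².
v = 3170 m/s.

v ≈ 3170 m/s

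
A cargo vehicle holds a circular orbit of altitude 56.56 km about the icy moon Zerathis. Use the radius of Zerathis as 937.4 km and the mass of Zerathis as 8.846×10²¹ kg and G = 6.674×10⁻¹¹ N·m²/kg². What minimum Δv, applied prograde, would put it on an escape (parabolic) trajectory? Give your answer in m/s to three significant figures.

Δv ≈ 319 m/s

μ = GM = 6.674×10⁻¹¹ × 8.846×10²¹ = 5.904×10¹¹ m³/s².
r = 937.4 + 56.56 = 993.96 km = 9.9396×10⁵ m.
Circular speed v_c = √(μ/r) = 770.7 m/s.
Escape speed v_esc = √(2μ/r) = √2 × v_c = 1090 m/s.
Δv = v_esc − v_c = 319.2 m/s.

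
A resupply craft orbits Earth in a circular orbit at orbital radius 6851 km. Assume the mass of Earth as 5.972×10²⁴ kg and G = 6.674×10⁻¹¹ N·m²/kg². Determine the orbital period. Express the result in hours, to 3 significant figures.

μ = GM = 6.674×10⁻¹¹ × 5.972×10²⁴ = 3.986×10¹⁴ m³/s².
r = 6851 km = 6.851×10⁶ m.
Kepler's third law: T = 2π√(r³/μ) = 2π√((6.851×10⁶)³ / 3.986×10¹⁴).
r³/μ = 8.068×10⁵ s², so T = 2π × 8.982×10² = 5.644×10³ s.
Converting: 5.644×10³ s ÷ 3600 = 1.568 hours.

T ≈ 1.57 hours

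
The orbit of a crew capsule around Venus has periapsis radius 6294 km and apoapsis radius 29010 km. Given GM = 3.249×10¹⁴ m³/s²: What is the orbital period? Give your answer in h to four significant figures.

T ≈ 7.181 h

Semi-major axis a = (r_p + r_a)/2 = (6294.0 + 29010)/2 = 17652 km = 1.765×10⁷ m.
By Kepler's third law T = 2π√(a³/μ) = 2π × 4.114×10³ = 2.585×10⁴ s.
= 7.181 h.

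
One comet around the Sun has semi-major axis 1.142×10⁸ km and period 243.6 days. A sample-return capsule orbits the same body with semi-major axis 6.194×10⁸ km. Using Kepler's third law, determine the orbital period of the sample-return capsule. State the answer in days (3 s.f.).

Kepler's third law: T² ∝ a³, so T₂ = T₁ (a₂/a₁)^(3/2).
a₂/a₁ = 5.424, (a₂/a₁)^(3/2) = 12.63.
T₂ = 243.6 × 12.63 = 3077 days.

T₂ ≈ 3080 days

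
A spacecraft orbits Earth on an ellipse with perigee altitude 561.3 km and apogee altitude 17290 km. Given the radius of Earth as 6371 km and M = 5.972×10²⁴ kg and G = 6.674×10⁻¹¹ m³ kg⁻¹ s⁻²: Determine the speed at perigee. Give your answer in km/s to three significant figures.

μ = GM = 6.674×10⁻¹¹ × 5.972×10²⁴ = 3.986×10¹⁴ m³/s².
r_p = 6371 + 561.3 = 6932.3 km = 6.9323×10⁶ m.
r_a = 6371 + 17290 = 23661 km = 2.3661×10⁷ m.
Semi-major axis a = (r_p + r_a)/2 = 15297 km = 1.530×10⁷ m.
Vis-viva: v² = μ(2/r − 1/a) = 3.986×10¹⁴ × (2.885×10⁻⁷ − 6.537×10⁻⁸) = 8.893×10⁷ m²/s².
v = 9430 m/s = 9.430 km/s.

v ≈ 9.43 km/s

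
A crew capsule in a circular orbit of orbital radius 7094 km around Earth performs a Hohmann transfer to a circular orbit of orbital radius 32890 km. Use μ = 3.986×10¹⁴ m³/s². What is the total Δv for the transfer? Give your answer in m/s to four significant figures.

r₁ = 7094 km = 7.094×10⁶ m.
r₂ = 32890 km = 3.289×10⁷ m.
Transfer ellipse a_t = (r₁ + r₂)/2 = 1.999×10⁷ m.
At r₁: circular v_c1 = √(μ/r₁) = 7496 m/s; transfer-perigee v_p = √[μ(2/r₁ − 1/a_t)] = 9615 m/s.
Δv₁ = v_p − v_c1 = 2119 m/s.
At r₂: circular v_c2 = √(μ/r₂) = 3481 m/s; transfer-apogee v_a = √[μ(2/r₂ − 1/a_t)] = 2074 m/s.
Δv₂ = v_c2 − v_a = 1408 m/s.
Total Δv = Δv₁ + Δv₂ = 3526 m/s.

Δv_total ≈ 3526 m/s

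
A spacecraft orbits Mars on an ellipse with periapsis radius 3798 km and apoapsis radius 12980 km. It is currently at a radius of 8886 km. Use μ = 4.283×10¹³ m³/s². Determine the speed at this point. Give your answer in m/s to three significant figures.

v ≈ 2130 m/s

Semi-major axis a = (r_p + r_a)/2 = 8389.0 km = 8.389×10⁶ m.
Vis-viva: v² = μ(2/r − 1/a) = 4.283×10¹³ × (2.251×10⁻⁷ − 1.192×10⁻⁷) = 4.534×10⁶ m²/s².
v = 2129 m/s.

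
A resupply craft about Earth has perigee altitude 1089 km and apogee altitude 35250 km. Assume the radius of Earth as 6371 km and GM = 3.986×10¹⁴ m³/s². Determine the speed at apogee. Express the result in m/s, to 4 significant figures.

v ≈ 1706 m/s

r_p = 6371 + 1089 = 7460.0 km = 7.4600×10⁶ m.
r_a = 6371 + 35250 = 41621 km = 4.1621×10⁷ m.
Semi-major axis a = (r_p + r_a)/2 = 24540 km = 2.454×10⁷ m.
Vis-viva: v² = μ(2/r − 1/a) = 3.986×10¹⁴ × (4.805×10⁻⁸ − 4.075×10⁻⁸) = 2.911×10⁶ m²/s².
v = 1706 m/s.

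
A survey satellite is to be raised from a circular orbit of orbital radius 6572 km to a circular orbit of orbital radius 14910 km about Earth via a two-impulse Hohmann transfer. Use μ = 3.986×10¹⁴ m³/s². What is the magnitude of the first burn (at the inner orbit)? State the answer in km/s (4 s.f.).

Δv ≈ 1.388 km/s

r₁ = 6572 km = 6.572×10⁶ m.
r₂ = 14910 km = 1.491×10⁷ m.
Transfer ellipse a_t = (r₁ + r₂)/2 = 1.074×10⁷ m.
At r₁: circular v_c1 = √(μ/r₁) = 7788 m/s; transfer-perigee v_p = √[μ(2/r₁ − 1/a_t)] = 9176 m/s.
Δv₁ = v_p − v_c1 = 1388 m/s.
= 1.388 km/s.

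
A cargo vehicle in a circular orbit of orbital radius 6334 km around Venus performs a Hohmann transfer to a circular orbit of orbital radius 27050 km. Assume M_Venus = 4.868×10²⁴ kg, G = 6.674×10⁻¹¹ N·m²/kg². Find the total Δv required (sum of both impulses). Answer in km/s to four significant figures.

Δv_total ≈ 3.286 km/s

μ = GM = 6.674×10⁻¹¹ × 4.868×10²⁴ = 3.249×10¹⁴ m³/s².
r₁ = 6334 km = 6.334×10⁶ m.
r₂ = 27050 km = 2.705×10⁷ m.
Transfer ellipse a_t = (r₁ + r₂)/2 = 1.669×10⁷ m.
At r₁: circular v_c1 = √(μ/r₁) = 7162 m/s; transfer-periapsis v_p = √[μ(2/r₁ − 1/a_t)] = 9117 m/s.
Δv₁ = v_p − v_c1 = 1955 m/s.
At r₂: circular v_c2 = √(μ/r₂) = 3466 m/s; transfer-apoapsis v_a = √[μ(2/r₂ − 1/a_t)] = 2135 m/s.
Δv₂ = v_c2 − v_a = 1331 m/s.
Total Δv = Δv₁ + Δv₂ = 3286 m/s = 3.286 km/s.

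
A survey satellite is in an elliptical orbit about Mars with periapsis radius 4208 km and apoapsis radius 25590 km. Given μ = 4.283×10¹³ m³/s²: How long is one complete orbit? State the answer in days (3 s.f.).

Semi-major axis a = (r_p + r_a)/2 = (4208.0 + 25590)/2 = 14899 km = 1.490×10⁷ m.
By Kepler's third law T = 2π√(a³/μ) = 2π × 8.787×10³ = 5.521×10⁴ s.
= 0.639 days.

T ≈ 0.639 days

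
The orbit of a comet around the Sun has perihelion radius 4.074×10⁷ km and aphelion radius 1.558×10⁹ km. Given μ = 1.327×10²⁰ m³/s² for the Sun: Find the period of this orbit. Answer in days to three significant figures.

Semi-major axis a = (r_p + r_a)/2 = (4.0740×10⁷ + 1.5580×10⁹)/2 = 7.9937×10⁸ km = 7.994×10¹¹ m.
By Kepler's third law T = 2π√(a³/μ) = 2π × 6.204×10⁷ = 3.898×10⁸ s.
= 4512 days.

T ≈ 4510 days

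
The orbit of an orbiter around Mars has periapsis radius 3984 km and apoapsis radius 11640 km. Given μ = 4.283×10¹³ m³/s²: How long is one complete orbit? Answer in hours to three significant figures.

Semi-major axis a = (r_p + r_a)/2 = (3984.0 + 11640)/2 = 7812.0 km = 7.812×10⁶ m.
By Kepler's third law T = 2π√(a³/μ) = 2π × 3.336×10³ = 2.096×10⁴ s.
= 5.823 hours.

T ≈ 5.82 hours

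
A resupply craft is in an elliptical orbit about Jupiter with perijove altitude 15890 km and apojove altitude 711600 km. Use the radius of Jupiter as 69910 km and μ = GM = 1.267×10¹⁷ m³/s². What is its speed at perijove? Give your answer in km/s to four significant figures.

v ≈ 51.59 km/s

r_p = 69910 + 15890 = 85800 km = 8.5800×10⁷ m.
r_a = 69910 + 711600 = 781510 km = 7.8151×10⁸ m.
Semi-major axis a = (r_p + r_a)/2 = 4.3366×10⁵ km = 4.337×10⁸ m.
Vis-viva: v² = μ(2/r − 1/a) = 1.267×10¹⁷ × (2.331×10⁻⁸ − 2.306×10⁻⁹) = 2.661×10⁹ m²/s².
v = 51590 m/s = 51.59 km/s.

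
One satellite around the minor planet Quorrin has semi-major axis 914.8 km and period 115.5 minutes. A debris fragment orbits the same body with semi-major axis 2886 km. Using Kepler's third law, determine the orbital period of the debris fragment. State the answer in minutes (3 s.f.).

T₂ ≈ 647 minutes

Kepler's third law: T² ∝ a³, so T₂ = T₁ (a₂/a₁)^(3/2).
a₂/a₁ = 3.155, (a₂/a₁)^(3/2) = 5.603.
T₂ = 115.5 × 5.603 = 647.2 minutes.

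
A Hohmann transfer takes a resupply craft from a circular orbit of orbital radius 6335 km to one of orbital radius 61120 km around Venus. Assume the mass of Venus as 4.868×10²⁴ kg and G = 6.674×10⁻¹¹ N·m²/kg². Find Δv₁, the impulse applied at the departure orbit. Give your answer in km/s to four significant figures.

Δv ≈ 2.479 km/s

μ = GM = 6.674×10⁻¹¹ × 4.868×10²⁴ = 3.249×10¹⁴ m³/s².
r₁ = 6335 km = 6.335×10⁶ m.
r₂ = 61120 km = 6.112×10⁷ m.
Transfer ellipse a_t = (r₁ + r₂)/2 = 3.373×10⁷ m.
At r₁: circular v_c1 = √(μ/r₁) = 7161 m/s; transfer-periapsis v_p = √[μ(2/r₁ − 1/a_t)] = 9640 m/s.
Δv₁ = v_p − v_c1 = 2479 m/s.
= 2.479 km/s.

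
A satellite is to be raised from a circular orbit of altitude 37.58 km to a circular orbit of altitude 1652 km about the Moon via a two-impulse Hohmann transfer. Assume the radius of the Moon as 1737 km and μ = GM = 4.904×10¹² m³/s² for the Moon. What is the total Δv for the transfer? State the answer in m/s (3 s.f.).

r₁ = 1737 + 37.58 = 1774.6 km = 1.7746×10⁶ m.
r₂ = 1737 + 1652 = 3389.0 km = 3.3890×10⁶ m.
Transfer ellipse a_t = (r₁ + r₂)/2 = 2.582×10⁶ m.
At r₁: circular v_c1 = √(μ/r₁) = 1662 m/s; transfer-perilune v_p = √[μ(2/r₁ − 1/a_t)] = 1905 m/s.
Δv₁ = v_p − v_c1 = 242.2 m/s.
At r₂: circular v_c2 = √(μ/r₂) = 1203 m/s; transfer-apolune v_a = √[μ(2/r₂ − 1/a_t)] = 997.3 m/s.
Δv₂ = v_c2 − v_a = 205.6 m/s.
Total Δv = Δv₁ + Δv₂ = 447.9 m/s.

Δv_total ≈ 448 m/s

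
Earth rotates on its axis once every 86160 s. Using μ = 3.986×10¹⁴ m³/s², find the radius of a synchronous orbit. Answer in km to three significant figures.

A synchronous orbit has period T, so by Kepler's third law a = (μT²/4π²)^(1/3).
μT²/4π² = 3.986×10¹⁴ × (8.616×10⁴)² / 39.48 = 7.495×10²² m³.
a = 4.216×10⁷ m = 42163 km.

r_sync ≈ 42200 km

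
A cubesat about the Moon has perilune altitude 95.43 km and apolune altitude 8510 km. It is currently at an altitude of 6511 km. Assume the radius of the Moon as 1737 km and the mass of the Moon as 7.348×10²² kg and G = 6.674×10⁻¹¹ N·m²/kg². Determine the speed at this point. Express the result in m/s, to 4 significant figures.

μ = GM = 6.674×10⁻¹¹ × 7.348×10²² = 4.904×10¹² m³/s².
r_p = 1737 + 95.43 = 1832.4 km = 1.8324×10⁶ m.
r_a = 1737 + 8510 = 10247 km = 1.0247×10⁷ m.
r = 1737 + 6511 = 8248.0 km = 8.248×10⁶ m.
Semi-major axis a = (r_p + r_a)/2 = 6039.7 km = 6.040×10⁶ m.
Vis-viva: v² = μ(2/r − 1/a) = 4.904×10¹² × (2.425×10⁻⁷ − 1.656×10⁻⁷) = 3.772×10⁵ m²/s².
v = 614.2 m/s.

v ≈ 614.2 m/s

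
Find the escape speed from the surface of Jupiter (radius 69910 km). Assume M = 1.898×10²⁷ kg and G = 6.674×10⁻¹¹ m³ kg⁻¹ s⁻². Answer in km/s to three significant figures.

v_esc ≈ 60.2 km/s

μ = GM = 6.674×10⁻¹¹ × 1.898×10²⁷ = 1.267×10¹⁷ m³/s².
r = R = 6.991×10⁷ m.
Escape speed v_esc = √(2μ/r) = √(2 × 1.267×10¹⁷ / 6.991×10⁷) = √(3.624×10⁹) = 60200 m/s.
= 60.20 km/s.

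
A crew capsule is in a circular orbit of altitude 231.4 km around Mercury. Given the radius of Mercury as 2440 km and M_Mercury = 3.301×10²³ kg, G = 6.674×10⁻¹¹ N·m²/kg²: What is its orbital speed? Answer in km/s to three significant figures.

μ = GM = 6.674×10⁻¹¹ × 3.301×10²³ = 2.203×10¹³ m³/s².
r = 2440 + 231.4 = 2671.4 km = 2.6714×10⁶ m.
For a circular orbit v = √(μ/r) = √(2.203×10¹³ / 2.671×10⁶) = √(8.247×10⁶) = 2872 m/s.
That is 2.872 km/s.

v ≈ 2.87 km/s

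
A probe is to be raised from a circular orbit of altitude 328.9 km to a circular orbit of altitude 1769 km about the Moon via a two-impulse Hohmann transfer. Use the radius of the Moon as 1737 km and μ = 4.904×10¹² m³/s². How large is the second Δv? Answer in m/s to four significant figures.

r₁ = 1737 + 328.9 = 2065.9 km = 2.0659×10⁶ m.
r₂ = 1737 + 1769 = 3506.0 km = 3.5060×10⁶ m.
Transfer ellipse a_t = (r₁ + r₂)/2 = 2.786×10⁶ m.
At r₁: circular v_c1 = √(μ/r₁) = 1541 m/s; transfer-perilune v_p = √[μ(2/r₁ − 1/a_t)] = 1728 m/s.
At r₂: circular v_c2 = √(μ/r₂) = 1183 m/s; transfer-apolune v_a = √[μ(2/r₂ − 1/a_t)] = 1018 m/s.
Δv₂ = v_c2 − v_a = 164.2 m/s.

Δv ≈ 164.2 m/s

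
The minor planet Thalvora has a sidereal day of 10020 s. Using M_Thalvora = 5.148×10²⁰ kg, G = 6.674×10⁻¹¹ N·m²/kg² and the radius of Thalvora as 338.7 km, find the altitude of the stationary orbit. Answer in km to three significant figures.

μ = GM = 6.674×10⁻¹¹ × 5.148×10²⁰ = 3.436×10¹⁰ m³/s².
A synchronous orbit has period T, so by Kepler's third law a = (μT²/4π²)^(1/3).
μT²/4π² = 3.436×10¹⁰ × (1.002×10⁴)² / 39.48 = 8.738×10¹⁶ m³.
a = 4.437×10⁵ m = 443.75 km.
Altitude h = a − R = 443.75 − 338.7 = 105.05 km.

h_sync ≈ 105 km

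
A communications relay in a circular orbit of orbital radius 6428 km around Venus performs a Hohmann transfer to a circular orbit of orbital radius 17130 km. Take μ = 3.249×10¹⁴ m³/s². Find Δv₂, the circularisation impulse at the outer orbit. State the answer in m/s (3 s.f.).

Δv ≈ 1140 m/s

r₁ = 6428 km = 6.428×10⁶ m.
r₂ = 17130 km = 1.713×10⁷ m.
Transfer ellipse a_t = (r₁ + r₂)/2 = 1.178×10⁷ m.
At r₁: circular v_c1 = √(μ/r₁) = 7109 m/s; transfer-periapsis v_p = √[μ(2/r₁ − 1/a_t)] = 8574 m/s.
At r₂: circular v_c2 = √(μ/r₂) = 4355 m/s; transfer-apoapsis v_a = √[μ(2/r₂ − 1/a_t)] = 3217 m/s.
Δv₂ = v_c2 − v_a = 1138 m/s.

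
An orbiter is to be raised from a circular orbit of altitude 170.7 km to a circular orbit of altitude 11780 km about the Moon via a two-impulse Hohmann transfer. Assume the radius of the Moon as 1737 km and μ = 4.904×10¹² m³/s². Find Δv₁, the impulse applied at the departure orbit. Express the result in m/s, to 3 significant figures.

r₁ = 1737 + 170.7 = 1907.7 km = 1.9077×10⁶ m.
r₂ = 1737 + 11780 = 13517 km = 1.3517×10⁷ m.
Transfer ellipse a_t = (r₁ + r₂)/2 = 7.712×10⁶ m.
At r₁: circular v_c1 = √(μ/r₁) = 1603 m/s; transfer-perilune v_p = √[μ(2/r₁ − 1/a_t)] = 2123 m/s.
Δv₁ = v_p − v_c1 = 519.3 m/s.

Δv ≈ 519 m/s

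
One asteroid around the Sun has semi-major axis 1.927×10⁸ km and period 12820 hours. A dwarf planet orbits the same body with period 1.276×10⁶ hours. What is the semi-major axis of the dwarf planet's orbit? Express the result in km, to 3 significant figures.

Kepler's third law: a³ ∝ T², so a₂ = a₁ (T₂/T₁)^(2/3).
T₂/T₁ = 99.53, (T₂/T₁)^(2/3) = 21.48.
a₂ = 1.927×10⁸ × 21.48 = 4.139×10⁹ km.

a₂ ≈ 4.14×10⁹ km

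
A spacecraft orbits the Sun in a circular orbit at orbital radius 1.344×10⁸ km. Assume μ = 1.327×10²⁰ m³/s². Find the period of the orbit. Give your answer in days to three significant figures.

r = 1.344×10⁸ km = 1.344×10¹¹ m.
Kepler's third law: T = 2π√(r³/μ) = 2π√((1.344×10¹¹)³ / 1.327×10²⁰).
r³/μ = 1.829×10¹³ s², so T = 2π × 4.277×10⁶ = 2.687×10⁷ s.
Converting: 2.687×10⁷ s ÷ 86400 = 311.0 days.

T ≈ 311 days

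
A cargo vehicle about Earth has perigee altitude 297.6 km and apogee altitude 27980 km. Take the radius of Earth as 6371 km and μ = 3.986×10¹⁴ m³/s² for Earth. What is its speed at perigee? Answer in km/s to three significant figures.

v ≈ 10.0 km/s

r_p = 6371 + 297.6 = 6668.6 km = 6.6686×10⁶ m.
r_a = 6371 + 27980 = 34351 km = 3.4351×10⁷ m.
Semi-major axis a = (r_p + r_a)/2 = 20510 km = 2.051×10⁷ m.
Vis-viva: v² = μ(2/r − 1/a) = 3.986×10¹⁴ × (2.999×10⁻⁷ − 4.876×10⁻⁸) = 1.001×10⁸ m²/s².
v = 10010 m/s = 10.01 km/s.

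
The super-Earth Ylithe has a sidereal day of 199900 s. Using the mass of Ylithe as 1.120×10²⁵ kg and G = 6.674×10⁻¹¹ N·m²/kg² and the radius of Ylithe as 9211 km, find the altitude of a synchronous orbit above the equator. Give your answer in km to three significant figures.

h_sync ≈ 81900 km

μ = GM = 6.674×10⁻¹¹ × 1.120×10²⁵ = 7.475×10¹⁴ m³/s².
A synchronous orbit has period T, so by Kepler's third law a = (μT²/4π²)^(1/3).
μT²/4π² = 7.475×10¹⁴ × (1.999×10⁵)² / 39.48 = 7.566×10²³ m³.
a = 9.112×10⁷ m = 91122 km.
Altitude h = a − R = 91122 − 9211 = 81911 km.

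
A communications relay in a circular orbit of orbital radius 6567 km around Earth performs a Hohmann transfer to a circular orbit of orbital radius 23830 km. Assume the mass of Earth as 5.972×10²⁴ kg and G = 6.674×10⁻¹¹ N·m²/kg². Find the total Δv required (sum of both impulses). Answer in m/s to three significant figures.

Δv_total ≈ 3370 m/s

μ = GM = 6.674×10⁻¹¹ × 5.972×10²⁴ = 3.986×10¹⁴ m³/s².
r₁ = 6567 km = 6.567×10⁶ m.
r₂ = 23830 km = 2.383×10⁷ m.
Transfer ellipse a_t = (r₁ + r₂)/2 = 1.520×10⁷ m.
At r₁: circular v_c1 = √(μ/r₁) = 7791 m/s; transfer-perigee v_p = √[μ(2/r₁ − 1/a_t)] = 9755 m/s.
Δv₁ = v_p − v_c1 = 1965 m/s.
At r₂: circular v_c2 = √(μ/r₂) = 4090 m/s; transfer-apogee v_a = √[μ(2/r₂ − 1/a_t)] = 2688 m/s.
Δv₂ = v_c2 − v_a = 1401 m/s.
Total Δv = Δv₁ + Δv₂ = 3366 m/s.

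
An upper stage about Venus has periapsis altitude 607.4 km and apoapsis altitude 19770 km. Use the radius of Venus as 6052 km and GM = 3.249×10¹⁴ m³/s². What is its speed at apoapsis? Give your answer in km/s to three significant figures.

v ≈ 2.27 km/s

r_p = 6052 + 607.4 = 6659.4 km = 6.6594×10⁶ m.
r_a = 6052 + 19770 = 25822 km = 2.5822×10⁷ m.
Semi-major axis a = (r_p + r_a)/2 = 16241 km = 1.624×10⁷ m.
Vis-viva: v² = μ(2/r − 1/a) = 3.249×10¹⁴ × (7.745×10⁻⁸ − 6.157×10⁻⁸) = 5.159×10⁶ m²/s².
v = 2271 m/s = 2.271 km/s.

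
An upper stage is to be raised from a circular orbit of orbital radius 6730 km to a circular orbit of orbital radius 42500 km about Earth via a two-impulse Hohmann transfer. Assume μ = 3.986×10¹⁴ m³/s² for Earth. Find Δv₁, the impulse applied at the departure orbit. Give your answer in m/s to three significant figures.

r₁ = 6730 km = 6.730×10⁶ m.
r₂ = 42500 km = 4.250×10⁷ m.
Transfer ellipse a_t = (r₁ + r₂)/2 = 2.462×10⁷ m.
At r₁: circular v_c1 = √(μ/r₁) = 7696 m/s; transfer-perigee v_p = √[μ(2/r₁ − 1/a_t)] = 10110 m/s.
Δv₁ = v_p − v_c1 = 2417 m/s.

Δv ≈ 2420 m/s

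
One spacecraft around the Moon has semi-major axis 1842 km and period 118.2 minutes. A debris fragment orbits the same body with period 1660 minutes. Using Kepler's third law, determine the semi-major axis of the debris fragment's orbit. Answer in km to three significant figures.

Kepler's third law: a³ ∝ T², so a₂ = a₁ (T₂/T₁)^(2/3).
T₂/T₁ = 14.04, (T₂/T₁)^(2/3) = 5.821.
a₂ = 1842 × 5.821 = 10720 km.

a₂ ≈ 10700 km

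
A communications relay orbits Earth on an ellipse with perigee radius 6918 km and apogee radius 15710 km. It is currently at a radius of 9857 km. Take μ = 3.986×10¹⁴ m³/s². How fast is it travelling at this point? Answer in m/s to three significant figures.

v ≈ 6760 m/s

Semi-major axis a = (r_p + r_a)/2 = 11314 km = 1.131×10⁷ m.
Vis-viva: v² = μ(2/r − 1/a) = 3.986×10¹⁴ × (2.029×10⁻⁷ − 8.839×10⁻⁸) = 4.565×10⁷ m²/s².
v = 6756 m/s.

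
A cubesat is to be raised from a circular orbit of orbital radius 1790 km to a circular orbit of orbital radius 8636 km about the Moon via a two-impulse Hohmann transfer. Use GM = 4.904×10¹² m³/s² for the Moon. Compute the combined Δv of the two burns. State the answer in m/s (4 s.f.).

r₁ = 1790 km = 1.790×10⁶ m.
r₂ = 8636 km = 8.636×10⁶ m.
Transfer ellipse a_t = (r₁ + r₂)/2 = 5.213×10⁶ m.
At r₁: circular v_c1 = √(μ/r₁) = 1655 m/s; transfer-perilune v_p = √[μ(2/r₁ − 1/a_t)] = 2130 m/s.
Δv₁ = v_p − v_c1 = 475.2 m/s.
At r₂: circular v_c2 = √(μ/r₂) = 753.6 m/s; transfer-apolune v_a = √[μ(2/r₂ − 1/a_t)] = 441.6 m/s.
Δv₂ = v_c2 − v_a = 312.0 m/s.
Total Δv = Δv₁ + Δv₂ = 787.2 m/s.

Δv_total ≈ 787.2 m/s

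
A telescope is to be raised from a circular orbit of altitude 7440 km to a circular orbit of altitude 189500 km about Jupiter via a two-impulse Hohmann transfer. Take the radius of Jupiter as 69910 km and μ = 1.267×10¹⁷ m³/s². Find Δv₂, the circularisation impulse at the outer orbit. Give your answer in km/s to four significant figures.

Δv ≈ 7.121 km/s

r₁ = 69910 + 7440 = 77350 km = 7.7350×10⁷ m.
r₂ = 69910 + 189500 = 259410 km = 2.5941×10⁸ m.
Transfer ellipse a_t = (r₁ + r₂)/2 = 1.684×10⁸ m.
At r₁: circular v_c1 = √(μ/r₁) = 40470 m/s; transfer-perijove v_p = √[μ(2/r₁ − 1/a_t)] = 50230 m/s.
At r₂: circular v_c2 = √(μ/r₂) = 22100 m/s; transfer-apojove v_a = √[μ(2/r₂ − 1/a_t)] = 14980 m/s.
Δv₂ = v_c2 − v_a = 7121 m/s.
= 7.121 km/s.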